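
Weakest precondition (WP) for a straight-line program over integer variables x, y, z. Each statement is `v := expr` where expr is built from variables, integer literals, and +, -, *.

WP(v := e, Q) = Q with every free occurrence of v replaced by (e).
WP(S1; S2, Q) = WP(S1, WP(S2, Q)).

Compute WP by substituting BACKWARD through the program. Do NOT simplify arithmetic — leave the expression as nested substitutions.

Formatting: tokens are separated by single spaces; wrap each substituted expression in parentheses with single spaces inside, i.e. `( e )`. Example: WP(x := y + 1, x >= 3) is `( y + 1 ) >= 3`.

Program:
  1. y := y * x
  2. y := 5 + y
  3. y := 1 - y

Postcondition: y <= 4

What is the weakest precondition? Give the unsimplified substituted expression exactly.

Answer: ( 1 - ( 5 + ( y * x ) ) ) <= 4

Derivation:
post: y <= 4
stmt 3: y := 1 - y  -- replace 1 occurrence(s) of y with (1 - y)
  => ( 1 - y ) <= 4
stmt 2: y := 5 + y  -- replace 1 occurrence(s) of y with (5 + y)
  => ( 1 - ( 5 + y ) ) <= 4
stmt 1: y := y * x  -- replace 1 occurrence(s) of y with (y * x)
  => ( 1 - ( 5 + ( y * x ) ) ) <= 4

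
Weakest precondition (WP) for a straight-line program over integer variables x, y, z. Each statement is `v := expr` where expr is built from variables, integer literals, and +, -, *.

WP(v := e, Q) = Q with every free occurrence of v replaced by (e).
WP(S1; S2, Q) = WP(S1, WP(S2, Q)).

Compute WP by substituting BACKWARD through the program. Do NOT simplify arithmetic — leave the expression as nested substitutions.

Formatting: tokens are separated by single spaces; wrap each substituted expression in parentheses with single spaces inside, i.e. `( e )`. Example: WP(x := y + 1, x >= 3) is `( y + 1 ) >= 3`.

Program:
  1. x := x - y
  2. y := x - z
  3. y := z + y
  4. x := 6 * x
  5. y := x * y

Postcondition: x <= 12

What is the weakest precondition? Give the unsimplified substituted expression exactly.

Answer: ( 6 * ( x - y ) ) <= 12

Derivation:
post: x <= 12
stmt 5: y := x * y  -- replace 0 occurrence(s) of y with (x * y)
  => x <= 12
stmt 4: x := 6 * x  -- replace 1 occurrence(s) of x with (6 * x)
  => ( 6 * x ) <= 12
stmt 3: y := z + y  -- replace 0 occurrence(s) of y with (z + y)
  => ( 6 * x ) <= 12
stmt 2: y := x - z  -- replace 0 occurrence(s) of y with (x - z)
  => ( 6 * x ) <= 12
stmt 1: x := x - y  -- replace 1 occurrence(s) of x with (x - y)
  => ( 6 * ( x - y ) ) <= 12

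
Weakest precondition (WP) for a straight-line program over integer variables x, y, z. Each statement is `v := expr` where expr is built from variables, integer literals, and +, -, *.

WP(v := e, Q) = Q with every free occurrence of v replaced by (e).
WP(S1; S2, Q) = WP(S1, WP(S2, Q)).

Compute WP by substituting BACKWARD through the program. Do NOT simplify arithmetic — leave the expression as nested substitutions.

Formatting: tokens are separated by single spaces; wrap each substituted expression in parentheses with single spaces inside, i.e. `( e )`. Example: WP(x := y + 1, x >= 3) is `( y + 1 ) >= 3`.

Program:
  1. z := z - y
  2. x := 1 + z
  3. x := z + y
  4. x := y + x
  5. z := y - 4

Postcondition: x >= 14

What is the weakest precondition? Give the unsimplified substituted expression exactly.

post: x >= 14
stmt 5: z := y - 4  -- replace 0 occurrence(s) of z with (y - 4)
  => x >= 14
stmt 4: x := y + x  -- replace 1 occurrence(s) of x with (y + x)
  => ( y + x ) >= 14
stmt 3: x := z + y  -- replace 1 occurrence(s) of x with (z + y)
  => ( y + ( z + y ) ) >= 14
stmt 2: x := 1 + z  -- replace 0 occurrence(s) of x with (1 + z)
  => ( y + ( z + y ) ) >= 14
stmt 1: z := z - y  -- replace 1 occurrence(s) of z with (z - y)
  => ( y + ( ( z - y ) + y ) ) >= 14

Answer: ( y + ( ( z - y ) + y ) ) >= 14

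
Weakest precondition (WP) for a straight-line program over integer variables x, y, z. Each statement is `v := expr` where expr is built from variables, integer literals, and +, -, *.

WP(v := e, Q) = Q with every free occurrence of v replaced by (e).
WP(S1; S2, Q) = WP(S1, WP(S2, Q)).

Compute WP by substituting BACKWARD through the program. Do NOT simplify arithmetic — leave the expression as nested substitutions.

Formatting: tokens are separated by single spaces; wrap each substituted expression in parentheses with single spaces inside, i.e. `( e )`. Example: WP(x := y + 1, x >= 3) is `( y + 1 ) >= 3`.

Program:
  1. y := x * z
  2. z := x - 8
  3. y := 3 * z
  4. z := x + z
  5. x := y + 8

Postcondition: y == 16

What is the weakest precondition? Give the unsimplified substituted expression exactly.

post: y == 16
stmt 5: x := y + 8  -- replace 0 occurrence(s) of x with (y + 8)
  => y == 16
stmt 4: z := x + z  -- replace 0 occurrence(s) of z with (x + z)
  => y == 16
stmt 3: y := 3 * z  -- replace 1 occurrence(s) of y with (3 * z)
  => ( 3 * z ) == 16
stmt 2: z := x - 8  -- replace 1 occurrence(s) of z with (x - 8)
  => ( 3 * ( x - 8 ) ) == 16
stmt 1: y := x * z  -- replace 0 occurrence(s) of y with (x * z)
  => ( 3 * ( x - 8 ) ) == 16

Answer: ( 3 * ( x - 8 ) ) == 16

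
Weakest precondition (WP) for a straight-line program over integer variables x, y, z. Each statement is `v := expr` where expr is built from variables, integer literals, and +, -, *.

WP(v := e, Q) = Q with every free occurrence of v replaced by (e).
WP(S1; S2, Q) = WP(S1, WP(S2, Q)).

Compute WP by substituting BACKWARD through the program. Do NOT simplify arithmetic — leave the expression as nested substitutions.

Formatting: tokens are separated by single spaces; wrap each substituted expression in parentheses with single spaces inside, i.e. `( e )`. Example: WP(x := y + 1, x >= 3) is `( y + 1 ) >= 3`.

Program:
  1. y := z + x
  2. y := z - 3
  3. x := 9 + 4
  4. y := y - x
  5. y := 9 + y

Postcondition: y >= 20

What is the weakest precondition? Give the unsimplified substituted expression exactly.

post: y >= 20
stmt 5: y := 9 + y  -- replace 1 occurrence(s) of y with (9 + y)
  => ( 9 + y ) >= 20
stmt 4: y := y - x  -- replace 1 occurrence(s) of y with (y - x)
  => ( 9 + ( y - x ) ) >= 20
stmt 3: x := 9 + 4  -- replace 1 occurrence(s) of x with (9 + 4)
  => ( 9 + ( y - ( 9 + 4 ) ) ) >= 20
stmt 2: y := z - 3  -- replace 1 occurrence(s) of y with (z - 3)
  => ( 9 + ( ( z - 3 ) - ( 9 + 4 ) ) ) >= 20
stmt 1: y := z + x  -- replace 0 occurrence(s) of y with (z + x)
  => ( 9 + ( ( z - 3 ) - ( 9 + 4 ) ) ) >= 20

Answer: ( 9 + ( ( z - 3 ) - ( 9 + 4 ) ) ) >= 20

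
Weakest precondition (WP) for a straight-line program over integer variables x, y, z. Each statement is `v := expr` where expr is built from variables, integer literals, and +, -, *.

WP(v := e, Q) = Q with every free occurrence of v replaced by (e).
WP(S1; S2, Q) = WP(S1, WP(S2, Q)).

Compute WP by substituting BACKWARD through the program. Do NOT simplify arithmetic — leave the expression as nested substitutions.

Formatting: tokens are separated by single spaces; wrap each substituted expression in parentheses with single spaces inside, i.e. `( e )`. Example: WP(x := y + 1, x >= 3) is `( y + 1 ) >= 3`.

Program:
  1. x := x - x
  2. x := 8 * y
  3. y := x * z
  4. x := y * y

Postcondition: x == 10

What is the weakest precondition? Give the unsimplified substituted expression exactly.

Answer: ( ( ( 8 * y ) * z ) * ( ( 8 * y ) * z ) ) == 10

Derivation:
post: x == 10
stmt 4: x := y * y  -- replace 1 occurrence(s) of x with (y * y)
  => ( y * y ) == 10
stmt 3: y := x * z  -- replace 2 occurrence(s) of y with (x * z)
  => ( ( x * z ) * ( x * z ) ) == 10
stmt 2: x := 8 * y  -- replace 2 occurrence(s) of x with (8 * y)
  => ( ( ( 8 * y ) * z ) * ( ( 8 * y ) * z ) ) == 10
stmt 1: x := x - x  -- replace 0 occurrence(s) of x with (x - x)
  => ( ( ( 8 * y ) * z ) * ( ( 8 * y ) * z ) ) == 10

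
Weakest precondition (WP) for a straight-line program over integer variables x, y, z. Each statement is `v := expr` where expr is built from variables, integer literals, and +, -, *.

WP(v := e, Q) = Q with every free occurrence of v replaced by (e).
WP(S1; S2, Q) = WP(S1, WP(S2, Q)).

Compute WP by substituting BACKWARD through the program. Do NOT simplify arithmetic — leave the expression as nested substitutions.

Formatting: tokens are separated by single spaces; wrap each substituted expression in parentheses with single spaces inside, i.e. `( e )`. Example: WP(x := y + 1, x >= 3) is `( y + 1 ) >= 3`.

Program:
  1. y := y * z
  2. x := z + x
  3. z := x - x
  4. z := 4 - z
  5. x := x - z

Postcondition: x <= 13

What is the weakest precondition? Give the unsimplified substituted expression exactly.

Answer: ( ( z + x ) - ( 4 - ( ( z + x ) - ( z + x ) ) ) ) <= 13

Derivation:
post: x <= 13
stmt 5: x := x - z  -- replace 1 occurrence(s) of x with (x - z)
  => ( x - z ) <= 13
stmt 4: z := 4 - z  -- replace 1 occurrence(s) of z with (4 - z)
  => ( x - ( 4 - z ) ) <= 13
stmt 3: z := x - x  -- replace 1 occurrence(s) of z with (x - x)
  => ( x - ( 4 - ( x - x ) ) ) <= 13
stmt 2: x := z + x  -- replace 3 occurrence(s) of x with (z + x)
  => ( ( z + x ) - ( 4 - ( ( z + x ) - ( z + x ) ) ) ) <= 13
stmt 1: y := y * z  -- replace 0 occurrence(s) of y with (y * z)
  => ( ( z + x ) - ( 4 - ( ( z + x ) - ( z + x ) ) ) ) <= 13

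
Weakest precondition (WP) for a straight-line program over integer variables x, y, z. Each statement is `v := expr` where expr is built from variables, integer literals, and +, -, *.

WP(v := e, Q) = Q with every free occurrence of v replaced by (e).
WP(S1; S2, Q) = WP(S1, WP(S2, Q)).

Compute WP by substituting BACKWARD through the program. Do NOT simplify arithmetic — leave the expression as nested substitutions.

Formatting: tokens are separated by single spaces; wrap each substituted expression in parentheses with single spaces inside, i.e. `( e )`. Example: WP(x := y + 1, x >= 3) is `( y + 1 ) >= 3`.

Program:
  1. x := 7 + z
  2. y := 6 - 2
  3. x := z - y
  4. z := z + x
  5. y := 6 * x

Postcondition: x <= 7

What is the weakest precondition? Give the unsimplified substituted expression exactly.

post: x <= 7
stmt 5: y := 6 * x  -- replace 0 occurrence(s) of y with (6 * x)
  => x <= 7
stmt 4: z := z + x  -- replace 0 occurrence(s) of z with (z + x)
  => x <= 7
stmt 3: x := z - y  -- replace 1 occurrence(s) of x with (z - y)
  => ( z - y ) <= 7
stmt 2: y := 6 - 2  -- replace 1 occurrence(s) of y with (6 - 2)
  => ( z - ( 6 - 2 ) ) <= 7
stmt 1: x := 7 + z  -- replace 0 occurrence(s) of x with (7 + z)
  => ( z - ( 6 - 2 ) ) <= 7

Answer: ( z - ( 6 - 2 ) ) <= 7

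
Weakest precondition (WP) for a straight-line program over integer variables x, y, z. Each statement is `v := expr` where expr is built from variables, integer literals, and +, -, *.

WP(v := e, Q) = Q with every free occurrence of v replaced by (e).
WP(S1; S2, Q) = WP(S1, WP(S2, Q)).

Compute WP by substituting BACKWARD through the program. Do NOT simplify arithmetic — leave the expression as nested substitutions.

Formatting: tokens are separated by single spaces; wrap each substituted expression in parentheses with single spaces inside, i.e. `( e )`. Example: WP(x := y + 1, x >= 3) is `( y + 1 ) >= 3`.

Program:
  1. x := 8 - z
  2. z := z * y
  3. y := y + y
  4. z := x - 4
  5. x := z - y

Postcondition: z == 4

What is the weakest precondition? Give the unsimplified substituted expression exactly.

Answer: ( ( 8 - z ) - 4 ) == 4

Derivation:
post: z == 4
stmt 5: x := z - y  -- replace 0 occurrence(s) of x with (z - y)
  => z == 4
stmt 4: z := x - 4  -- replace 1 occurrence(s) of z with (x - 4)
  => ( x - 4 ) == 4
stmt 3: y := y + y  -- replace 0 occurrence(s) of y with (y + y)
  => ( x - 4 ) == 4
stmt 2: z := z * y  -- replace 0 occurrence(s) of z with (z * y)
  => ( x - 4 ) == 4
stmt 1: x := 8 - z  -- replace 1 occurrence(s) of x with (8 - z)
  => ( ( 8 - z ) - 4 ) == 4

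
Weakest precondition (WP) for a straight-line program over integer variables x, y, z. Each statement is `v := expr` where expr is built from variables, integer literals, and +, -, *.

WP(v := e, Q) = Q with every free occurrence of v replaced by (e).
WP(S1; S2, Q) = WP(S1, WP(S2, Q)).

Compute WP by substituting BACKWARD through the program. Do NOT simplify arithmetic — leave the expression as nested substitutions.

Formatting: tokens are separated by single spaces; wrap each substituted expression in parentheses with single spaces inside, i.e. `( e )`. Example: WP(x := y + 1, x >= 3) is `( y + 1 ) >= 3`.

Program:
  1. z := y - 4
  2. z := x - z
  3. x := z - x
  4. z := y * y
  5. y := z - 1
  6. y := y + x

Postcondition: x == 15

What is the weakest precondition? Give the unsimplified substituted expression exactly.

post: x == 15
stmt 6: y := y + x  -- replace 0 occurrence(s) of y with (y + x)
  => x == 15
stmt 5: y := z - 1  -- replace 0 occurrence(s) of y with (z - 1)
  => x == 15
stmt 4: z := y * y  -- replace 0 occurrence(s) of z with (y * y)
  => x == 15
stmt 3: x := z - x  -- replace 1 occurrence(s) of x with (z - x)
  => ( z - x ) == 15
stmt 2: z := x - z  -- replace 1 occurrence(s) of z with (x - z)
  => ( ( x - z ) - x ) == 15
stmt 1: z := y - 4  -- replace 1 occurrence(s) of z with (y - 4)
  => ( ( x - ( y - 4 ) ) - x ) == 15

Answer: ( ( x - ( y - 4 ) ) - x ) == 15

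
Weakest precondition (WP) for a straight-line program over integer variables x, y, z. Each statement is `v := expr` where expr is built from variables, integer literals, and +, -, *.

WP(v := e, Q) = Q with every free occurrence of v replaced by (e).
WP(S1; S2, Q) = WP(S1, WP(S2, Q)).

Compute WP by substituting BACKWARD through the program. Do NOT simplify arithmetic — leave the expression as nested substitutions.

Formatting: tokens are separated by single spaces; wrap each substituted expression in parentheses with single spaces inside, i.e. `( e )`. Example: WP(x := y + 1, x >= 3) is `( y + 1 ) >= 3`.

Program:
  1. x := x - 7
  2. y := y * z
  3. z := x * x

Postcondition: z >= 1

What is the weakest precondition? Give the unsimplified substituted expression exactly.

Answer: ( ( x - 7 ) * ( x - 7 ) ) >= 1

Derivation:
post: z >= 1
stmt 3: z := x * x  -- replace 1 occurrence(s) of z with (x * x)
  => ( x * x ) >= 1
stmt 2: y := y * z  -- replace 0 occurrence(s) of y with (y * z)
  => ( x * x ) >= 1
stmt 1: x := x - 7  -- replace 2 occurrence(s) of x with (x - 7)
  => ( ( x - 7 ) * ( x - 7 ) ) >= 1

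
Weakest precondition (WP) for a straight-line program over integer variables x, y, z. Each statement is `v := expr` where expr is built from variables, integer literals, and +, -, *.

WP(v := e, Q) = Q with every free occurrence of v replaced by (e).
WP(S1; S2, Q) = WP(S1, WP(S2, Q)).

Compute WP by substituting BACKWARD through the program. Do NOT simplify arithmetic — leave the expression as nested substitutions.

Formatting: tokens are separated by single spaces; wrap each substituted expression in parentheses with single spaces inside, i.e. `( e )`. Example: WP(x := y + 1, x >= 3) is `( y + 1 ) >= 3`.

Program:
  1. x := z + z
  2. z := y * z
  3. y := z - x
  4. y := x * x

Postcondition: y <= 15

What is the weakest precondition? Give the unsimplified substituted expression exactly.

post: y <= 15
stmt 4: y := x * x  -- replace 1 occurrence(s) of y with (x * x)
  => ( x * x ) <= 15
stmt 3: y := z - x  -- replace 0 occurrence(s) of y with (z - x)
  => ( x * x ) <= 15
stmt 2: z := y * z  -- replace 0 occurrence(s) of z with (y * z)
  => ( x * x ) <= 15
stmt 1: x := z + z  -- replace 2 occurrence(s) of x with (z + z)
  => ( ( z + z ) * ( z + z ) ) <= 15

Answer: ( ( z + z ) * ( z + z ) ) <= 15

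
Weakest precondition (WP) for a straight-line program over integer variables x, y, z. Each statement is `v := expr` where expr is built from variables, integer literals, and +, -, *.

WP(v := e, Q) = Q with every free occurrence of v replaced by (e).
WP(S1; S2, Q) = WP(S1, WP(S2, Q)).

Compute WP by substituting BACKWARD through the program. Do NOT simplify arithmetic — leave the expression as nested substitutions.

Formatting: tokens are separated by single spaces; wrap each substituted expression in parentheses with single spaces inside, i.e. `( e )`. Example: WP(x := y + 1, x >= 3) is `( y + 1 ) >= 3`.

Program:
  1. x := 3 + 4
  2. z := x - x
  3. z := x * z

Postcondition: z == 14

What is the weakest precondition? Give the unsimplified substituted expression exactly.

post: z == 14
stmt 3: z := x * z  -- replace 1 occurrence(s) of z with (x * z)
  => ( x * z ) == 14
stmt 2: z := x - x  -- replace 1 occurrence(s) of z with (x - x)
  => ( x * ( x - x ) ) == 14
stmt 1: x := 3 + 4  -- replace 3 occurrence(s) of x with (3 + 4)
  => ( ( 3 + 4 ) * ( ( 3 + 4 ) - ( 3 + 4 ) ) ) == 14

Answer: ( ( 3 + 4 ) * ( ( 3 + 4 ) - ( 3 + 4 ) ) ) == 14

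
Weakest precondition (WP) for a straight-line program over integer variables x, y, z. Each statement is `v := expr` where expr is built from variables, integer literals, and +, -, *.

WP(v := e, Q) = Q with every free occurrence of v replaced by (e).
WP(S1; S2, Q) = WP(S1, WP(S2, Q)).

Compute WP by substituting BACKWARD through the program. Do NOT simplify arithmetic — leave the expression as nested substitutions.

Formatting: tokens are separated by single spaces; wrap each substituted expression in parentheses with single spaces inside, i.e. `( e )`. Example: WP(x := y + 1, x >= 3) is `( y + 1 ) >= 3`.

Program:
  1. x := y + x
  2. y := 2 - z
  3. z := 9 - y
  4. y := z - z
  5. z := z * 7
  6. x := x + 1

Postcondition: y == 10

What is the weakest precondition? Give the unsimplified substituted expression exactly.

Answer: ( ( 9 - ( 2 - z ) ) - ( 9 - ( 2 - z ) ) ) == 10

Derivation:
post: y == 10
stmt 6: x := x + 1  -- replace 0 occurrence(s) of x with (x + 1)
  => y == 10
stmt 5: z := z * 7  -- replace 0 occurrence(s) of z with (z * 7)
  => y == 10
stmt 4: y := z - z  -- replace 1 occurrence(s) of y with (z - z)
  => ( z - z ) == 10
stmt 3: z := 9 - y  -- replace 2 occurrence(s) of z with (9 - y)
  => ( ( 9 - y ) - ( 9 - y ) ) == 10
stmt 2: y := 2 - z  -- replace 2 occurrence(s) of y with (2 - z)
  => ( ( 9 - ( 2 - z ) ) - ( 9 - ( 2 - z ) ) ) == 10
stmt 1: x := y + x  -- replace 0 occurrence(s) of x with (y + x)
  => ( ( 9 - ( 2 - z ) ) - ( 9 - ( 2 - z ) ) ) == 10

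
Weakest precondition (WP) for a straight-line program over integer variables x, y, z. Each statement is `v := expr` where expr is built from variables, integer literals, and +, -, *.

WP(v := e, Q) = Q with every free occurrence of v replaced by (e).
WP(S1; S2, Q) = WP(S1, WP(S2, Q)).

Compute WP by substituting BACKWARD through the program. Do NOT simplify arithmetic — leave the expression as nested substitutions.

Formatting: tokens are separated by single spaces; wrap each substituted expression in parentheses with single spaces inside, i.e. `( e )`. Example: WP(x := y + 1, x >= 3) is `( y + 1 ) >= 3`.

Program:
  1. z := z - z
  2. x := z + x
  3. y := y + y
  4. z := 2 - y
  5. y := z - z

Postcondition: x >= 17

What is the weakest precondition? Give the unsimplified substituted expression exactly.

post: x >= 17
stmt 5: y := z - z  -- replace 0 occurrence(s) of y with (z - z)
  => x >= 17
stmt 4: z := 2 - y  -- replace 0 occurrence(s) of z with (2 - y)
  => x >= 17
stmt 3: y := y + y  -- replace 0 occurrence(s) of y with (y + y)
  => x >= 17
stmt 2: x := z + x  -- replace 1 occurrence(s) of x with (z + x)
  => ( z + x ) >= 17
stmt 1: z := z - z  -- replace 1 occurrence(s) of z with (z - z)
  => ( ( z - z ) + x ) >= 17

Answer: ( ( z - z ) + x ) >= 17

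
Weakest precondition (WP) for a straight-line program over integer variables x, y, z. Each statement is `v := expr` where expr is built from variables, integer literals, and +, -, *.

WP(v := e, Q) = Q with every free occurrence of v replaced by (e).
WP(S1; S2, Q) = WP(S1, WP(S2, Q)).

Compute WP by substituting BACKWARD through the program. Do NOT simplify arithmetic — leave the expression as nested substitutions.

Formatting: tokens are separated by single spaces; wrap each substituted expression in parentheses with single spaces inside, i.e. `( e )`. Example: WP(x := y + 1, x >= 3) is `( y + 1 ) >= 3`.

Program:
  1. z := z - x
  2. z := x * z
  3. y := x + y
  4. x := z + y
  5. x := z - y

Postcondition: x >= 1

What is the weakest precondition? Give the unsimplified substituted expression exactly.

post: x >= 1
stmt 5: x := z - y  -- replace 1 occurrence(s) of x with (z - y)
  => ( z - y ) >= 1
stmt 4: x := z + y  -- replace 0 occurrence(s) of x with (z + y)
  => ( z - y ) >= 1
stmt 3: y := x + y  -- replace 1 occurrence(s) of y with (x + y)
  => ( z - ( x + y ) ) >= 1
stmt 2: z := x * z  -- replace 1 occurrence(s) of z with (x * z)
  => ( ( x * z ) - ( x + y ) ) >= 1
stmt 1: z := z - x  -- replace 1 occurrence(s) of z with (z - x)
  => ( ( x * ( z - x ) ) - ( x + y ) ) >= 1

Answer: ( ( x * ( z - x ) ) - ( x + y ) ) >= 1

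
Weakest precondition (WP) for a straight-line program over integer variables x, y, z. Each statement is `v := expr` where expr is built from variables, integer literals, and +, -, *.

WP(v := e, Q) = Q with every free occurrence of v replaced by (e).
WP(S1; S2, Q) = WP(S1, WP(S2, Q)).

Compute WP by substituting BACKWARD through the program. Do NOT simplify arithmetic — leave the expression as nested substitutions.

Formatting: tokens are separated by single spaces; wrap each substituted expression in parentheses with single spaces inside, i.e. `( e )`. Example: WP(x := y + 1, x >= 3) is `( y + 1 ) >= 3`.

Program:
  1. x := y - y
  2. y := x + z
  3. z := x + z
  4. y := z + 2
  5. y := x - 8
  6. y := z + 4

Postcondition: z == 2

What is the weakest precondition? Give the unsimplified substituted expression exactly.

post: z == 2
stmt 6: y := z + 4  -- replace 0 occurrence(s) of y with (z + 4)
  => z == 2
stmt 5: y := x - 8  -- replace 0 occurrence(s) of y with (x - 8)
  => z == 2
stmt 4: y := z + 2  -- replace 0 occurrence(s) of y with (z + 2)
  => z == 2
stmt 3: z := x + z  -- replace 1 occurrence(s) of z with (x + z)
  => ( x + z ) == 2
stmt 2: y := x + z  -- replace 0 occurrence(s) of y with (x + z)
  => ( x + z ) == 2
stmt 1: x := y - y  -- replace 1 occurrence(s) of x with (y - y)
  => ( ( y - y ) + z ) == 2

Answer: ( ( y - y ) + z ) == 2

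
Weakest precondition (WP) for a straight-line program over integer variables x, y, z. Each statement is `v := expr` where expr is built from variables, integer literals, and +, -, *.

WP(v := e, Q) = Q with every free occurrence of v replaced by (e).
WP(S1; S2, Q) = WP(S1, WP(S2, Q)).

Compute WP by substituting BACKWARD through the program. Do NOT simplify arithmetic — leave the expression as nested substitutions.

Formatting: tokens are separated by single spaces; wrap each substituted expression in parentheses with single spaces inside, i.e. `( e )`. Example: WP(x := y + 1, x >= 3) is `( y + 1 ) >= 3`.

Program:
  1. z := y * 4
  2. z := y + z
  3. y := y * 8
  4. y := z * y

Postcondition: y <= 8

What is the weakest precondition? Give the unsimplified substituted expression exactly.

Answer: ( ( y + ( y * 4 ) ) * ( y * 8 ) ) <= 8

Derivation:
post: y <= 8
stmt 4: y := z * y  -- replace 1 occurrence(s) of y with (z * y)
  => ( z * y ) <= 8
stmt 3: y := y * 8  -- replace 1 occurrence(s) of y with (y * 8)
  => ( z * ( y * 8 ) ) <= 8
stmt 2: z := y + z  -- replace 1 occurrence(s) of z with (y + z)
  => ( ( y + z ) * ( y * 8 ) ) <= 8
stmt 1: z := y * 4  -- replace 1 occurrence(s) of z with (y * 4)
  => ( ( y + ( y * 4 ) ) * ( y * 8 ) ) <= 8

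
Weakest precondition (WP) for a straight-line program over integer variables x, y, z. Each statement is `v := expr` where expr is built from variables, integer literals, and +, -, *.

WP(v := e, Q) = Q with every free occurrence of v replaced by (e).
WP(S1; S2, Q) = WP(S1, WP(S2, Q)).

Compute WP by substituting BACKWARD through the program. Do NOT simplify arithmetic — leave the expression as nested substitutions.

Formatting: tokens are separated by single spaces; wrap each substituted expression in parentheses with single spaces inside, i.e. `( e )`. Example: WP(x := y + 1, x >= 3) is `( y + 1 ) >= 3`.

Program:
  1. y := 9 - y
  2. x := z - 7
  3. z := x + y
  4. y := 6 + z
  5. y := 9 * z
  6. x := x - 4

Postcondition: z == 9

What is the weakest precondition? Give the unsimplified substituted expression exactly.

post: z == 9
stmt 6: x := x - 4  -- replace 0 occurrence(s) of x with (x - 4)
  => z == 9
stmt 5: y := 9 * z  -- replace 0 occurrence(s) of y with (9 * z)
  => z == 9
stmt 4: y := 6 + z  -- replace 0 occurrence(s) of y with (6 + z)
  => z == 9
stmt 3: z := x + y  -- replace 1 occurrence(s) of z with (x + y)
  => ( x + y ) == 9
stmt 2: x := z - 7  -- replace 1 occurrence(s) of x with (z - 7)
  => ( ( z - 7 ) + y ) == 9
stmt 1: y := 9 - y  -- replace 1 occurrence(s) of y with (9 - y)
  => ( ( z - 7 ) + ( 9 - y ) ) == 9

Answer: ( ( z - 7 ) + ( 9 - y ) ) == 9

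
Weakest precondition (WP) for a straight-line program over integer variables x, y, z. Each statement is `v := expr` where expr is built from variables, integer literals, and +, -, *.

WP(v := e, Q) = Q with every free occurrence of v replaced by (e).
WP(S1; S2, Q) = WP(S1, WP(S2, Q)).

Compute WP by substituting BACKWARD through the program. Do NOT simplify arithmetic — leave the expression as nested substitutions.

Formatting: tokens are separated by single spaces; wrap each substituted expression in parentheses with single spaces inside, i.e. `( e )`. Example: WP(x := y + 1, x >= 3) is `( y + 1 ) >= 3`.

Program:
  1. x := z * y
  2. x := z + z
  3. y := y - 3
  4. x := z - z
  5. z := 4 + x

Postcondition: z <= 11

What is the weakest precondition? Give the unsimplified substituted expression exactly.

post: z <= 11
stmt 5: z := 4 + x  -- replace 1 occurrence(s) of z with (4 + x)
  => ( 4 + x ) <= 11
stmt 4: x := z - z  -- replace 1 occurrence(s) of x with (z - z)
  => ( 4 + ( z - z ) ) <= 11
stmt 3: y := y - 3  -- replace 0 occurrence(s) of y with (y - 3)
  => ( 4 + ( z - z ) ) <= 11
stmt 2: x := z + z  -- replace 0 occurrence(s) of x with (z + z)
  => ( 4 + ( z - z ) ) <= 11
stmt 1: x := z * y  -- replace 0 occurrence(s) of x with (z * y)
  => ( 4 + ( z - z ) ) <= 11

Answer: ( 4 + ( z - z ) ) <= 11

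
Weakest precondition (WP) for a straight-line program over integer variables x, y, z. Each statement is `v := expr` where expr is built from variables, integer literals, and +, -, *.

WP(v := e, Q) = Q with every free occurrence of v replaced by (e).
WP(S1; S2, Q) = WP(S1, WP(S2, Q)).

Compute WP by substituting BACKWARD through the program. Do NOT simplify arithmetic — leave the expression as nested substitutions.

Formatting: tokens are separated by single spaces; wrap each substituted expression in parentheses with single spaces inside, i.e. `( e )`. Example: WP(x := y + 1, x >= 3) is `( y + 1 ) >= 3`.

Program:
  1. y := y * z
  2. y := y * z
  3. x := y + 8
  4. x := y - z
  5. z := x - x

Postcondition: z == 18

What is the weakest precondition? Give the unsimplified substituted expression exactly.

Answer: ( ( ( ( y * z ) * z ) - z ) - ( ( ( y * z ) * z ) - z ) ) == 18

Derivation:
post: z == 18
stmt 5: z := x - x  -- replace 1 occurrence(s) of z with (x - x)
  => ( x - x ) == 18
stmt 4: x := y - z  -- replace 2 occurrence(s) of x with (y - z)
  => ( ( y - z ) - ( y - z ) ) == 18
stmt 3: x := y + 8  -- replace 0 occurrence(s) of x with (y + 8)
  => ( ( y - z ) - ( y - z ) ) == 18
stmt 2: y := y * z  -- replace 2 occurrence(s) of y with (y * z)
  => ( ( ( y * z ) - z ) - ( ( y * z ) - z ) ) == 18
stmt 1: y := y * z  -- replace 2 occurrence(s) of y with (y * z)
  => ( ( ( ( y * z ) * z ) - z ) - ( ( ( y * z ) * z ) - z ) ) == 18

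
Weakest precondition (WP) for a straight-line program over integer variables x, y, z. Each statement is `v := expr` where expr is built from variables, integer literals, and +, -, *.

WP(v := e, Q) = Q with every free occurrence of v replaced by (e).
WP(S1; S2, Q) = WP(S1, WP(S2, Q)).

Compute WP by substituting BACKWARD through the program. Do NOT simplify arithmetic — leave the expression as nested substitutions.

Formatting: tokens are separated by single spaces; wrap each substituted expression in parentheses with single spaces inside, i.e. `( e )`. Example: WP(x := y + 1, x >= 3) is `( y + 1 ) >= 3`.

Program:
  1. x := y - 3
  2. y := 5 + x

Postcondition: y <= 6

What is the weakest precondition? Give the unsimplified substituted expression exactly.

Answer: ( 5 + ( y - 3 ) ) <= 6

Derivation:
post: y <= 6
stmt 2: y := 5 + x  -- replace 1 occurrence(s) of y with (5 + x)
  => ( 5 + x ) <= 6
stmt 1: x := y - 3  -- replace 1 occurrence(s) of x with (y - 3)
  => ( 5 + ( y - 3 ) ) <= 6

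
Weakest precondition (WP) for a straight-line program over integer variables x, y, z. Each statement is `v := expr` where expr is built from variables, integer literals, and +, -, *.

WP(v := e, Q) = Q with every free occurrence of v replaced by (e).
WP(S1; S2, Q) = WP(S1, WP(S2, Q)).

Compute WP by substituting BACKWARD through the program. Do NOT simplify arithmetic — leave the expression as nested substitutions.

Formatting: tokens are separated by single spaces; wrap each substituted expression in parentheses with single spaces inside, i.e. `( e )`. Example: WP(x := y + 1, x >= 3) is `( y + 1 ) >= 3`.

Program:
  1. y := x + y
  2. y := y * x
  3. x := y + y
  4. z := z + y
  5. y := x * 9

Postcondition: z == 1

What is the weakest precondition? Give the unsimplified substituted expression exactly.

post: z == 1
stmt 5: y := x * 9  -- replace 0 occurrence(s) of y with (x * 9)
  => z == 1
stmt 4: z := z + y  -- replace 1 occurrence(s) of z with (z + y)
  => ( z + y ) == 1
stmt 3: x := y + y  -- replace 0 occurrence(s) of x with (y + y)
  => ( z + y ) == 1
stmt 2: y := y * x  -- replace 1 occurrence(s) of y with (y * x)
  => ( z + ( y * x ) ) == 1
stmt 1: y := x + y  -- replace 1 occurrence(s) of y with (x + y)
  => ( z + ( ( x + y ) * x ) ) == 1

Answer: ( z + ( ( x + y ) * x ) ) == 1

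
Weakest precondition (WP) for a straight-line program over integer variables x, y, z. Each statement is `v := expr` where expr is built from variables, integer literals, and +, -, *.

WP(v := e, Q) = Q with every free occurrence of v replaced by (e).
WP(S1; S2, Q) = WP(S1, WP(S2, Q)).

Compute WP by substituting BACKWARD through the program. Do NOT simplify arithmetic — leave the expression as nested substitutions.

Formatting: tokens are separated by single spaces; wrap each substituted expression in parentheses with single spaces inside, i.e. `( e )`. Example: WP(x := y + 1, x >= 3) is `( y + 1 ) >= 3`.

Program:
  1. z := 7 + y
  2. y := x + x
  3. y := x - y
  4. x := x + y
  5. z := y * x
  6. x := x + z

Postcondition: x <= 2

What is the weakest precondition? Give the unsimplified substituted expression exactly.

Answer: ( ( x + ( x - ( x + x ) ) ) + ( ( x - ( x + x ) ) * ( x + ( x - ( x + x ) ) ) ) ) <= 2

Derivation:
post: x <= 2
stmt 6: x := x + z  -- replace 1 occurrence(s) of x with (x + z)
  => ( x + z ) <= 2
stmt 5: z := y * x  -- replace 1 occurrence(s) of z with (y * x)
  => ( x + ( y * x ) ) <= 2
stmt 4: x := x + y  -- replace 2 occurrence(s) of x with (x + y)
  => ( ( x + y ) + ( y * ( x + y ) ) ) <= 2
stmt 3: y := x - y  -- replace 3 occurrence(s) of y with (x - y)
  => ( ( x + ( x - y ) ) + ( ( x - y ) * ( x + ( x - y ) ) ) ) <= 2
stmt 2: y := x + x  -- replace 3 occurrence(s) of y with (x + x)
  => ( ( x + ( x - ( x + x ) ) ) + ( ( x - ( x + x ) ) * ( x + ( x - ( x + x ) ) ) ) ) <= 2
stmt 1: z := 7 + y  -- replace 0 occurrence(s) of z with (7 + y)
  => ( ( x + ( x - ( x + x ) ) ) + ( ( x - ( x + x ) ) * ( x + ( x - ( x + x ) ) ) ) ) <= 2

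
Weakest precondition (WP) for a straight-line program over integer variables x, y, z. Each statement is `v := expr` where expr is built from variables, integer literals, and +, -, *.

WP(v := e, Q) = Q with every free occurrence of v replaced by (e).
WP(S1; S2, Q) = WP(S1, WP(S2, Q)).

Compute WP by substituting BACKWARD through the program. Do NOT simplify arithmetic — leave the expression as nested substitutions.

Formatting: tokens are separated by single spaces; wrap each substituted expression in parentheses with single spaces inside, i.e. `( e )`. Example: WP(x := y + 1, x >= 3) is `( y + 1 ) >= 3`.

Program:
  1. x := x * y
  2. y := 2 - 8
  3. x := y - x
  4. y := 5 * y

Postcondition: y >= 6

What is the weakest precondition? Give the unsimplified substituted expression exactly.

post: y >= 6
stmt 4: y := 5 * y  -- replace 1 occurrence(s) of y with (5 * y)
  => ( 5 * y ) >= 6
stmt 3: x := y - x  -- replace 0 occurrence(s) of x with (y - x)
  => ( 5 * y ) >= 6
stmt 2: y := 2 - 8  -- replace 1 occurrence(s) of y with (2 - 8)
  => ( 5 * ( 2 - 8 ) ) >= 6
stmt 1: x := x * y  -- replace 0 occurrence(s) of x with (x * y)
  => ( 5 * ( 2 - 8 ) ) >= 6

Answer: ( 5 * ( 2 - 8 ) ) >= 6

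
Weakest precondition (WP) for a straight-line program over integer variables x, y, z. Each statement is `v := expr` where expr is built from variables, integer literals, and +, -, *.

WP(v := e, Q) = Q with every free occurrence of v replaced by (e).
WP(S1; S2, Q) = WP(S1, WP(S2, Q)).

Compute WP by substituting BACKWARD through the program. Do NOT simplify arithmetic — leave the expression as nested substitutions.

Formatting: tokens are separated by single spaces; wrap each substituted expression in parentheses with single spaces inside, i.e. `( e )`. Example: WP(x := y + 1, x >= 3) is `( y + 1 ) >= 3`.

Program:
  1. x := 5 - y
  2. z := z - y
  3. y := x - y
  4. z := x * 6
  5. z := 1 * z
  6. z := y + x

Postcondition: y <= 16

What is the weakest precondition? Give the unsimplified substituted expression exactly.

Answer: ( ( 5 - y ) - y ) <= 16

Derivation:
post: y <= 16
stmt 6: z := y + x  -- replace 0 occurrence(s) of z with (y + x)
  => y <= 16
stmt 5: z := 1 * z  -- replace 0 occurrence(s) of z with (1 * z)
  => y <= 16
stmt 4: z := x * 6  -- replace 0 occurrence(s) of z with (x * 6)
  => y <= 16
stmt 3: y := x - y  -- replace 1 occurrence(s) of y with (x - y)
  => ( x - y ) <= 16
stmt 2: z := z - y  -- replace 0 occurrence(s) of z with (z - y)
  => ( x - y ) <= 16
stmt 1: x := 5 - y  -- replace 1 occurrence(s) of x with (5 - y)
  => ( ( 5 - y ) - y ) <= 16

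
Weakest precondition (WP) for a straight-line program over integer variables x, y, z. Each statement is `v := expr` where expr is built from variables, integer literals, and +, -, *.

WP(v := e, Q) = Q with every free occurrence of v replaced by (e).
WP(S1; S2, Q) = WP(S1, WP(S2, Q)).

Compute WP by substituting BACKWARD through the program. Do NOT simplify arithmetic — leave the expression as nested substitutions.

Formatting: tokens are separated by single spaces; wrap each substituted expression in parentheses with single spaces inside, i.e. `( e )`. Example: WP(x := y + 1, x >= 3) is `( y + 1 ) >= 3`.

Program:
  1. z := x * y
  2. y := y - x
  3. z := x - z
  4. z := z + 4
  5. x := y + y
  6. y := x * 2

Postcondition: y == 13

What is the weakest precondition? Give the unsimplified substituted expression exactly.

post: y == 13
stmt 6: y := x * 2  -- replace 1 occurrence(s) of y with (x * 2)
  => ( x * 2 ) == 13
stmt 5: x := y + y  -- replace 1 occurrence(s) of x with (y + y)
  => ( ( y + y ) * 2 ) == 13
stmt 4: z := z + 4  -- replace 0 occurrence(s) of z with (z + 4)
  => ( ( y + y ) * 2 ) == 13
stmt 3: z := x - z  -- replace 0 occurrence(s) of z with (x - z)
  => ( ( y + y ) * 2 ) == 13
stmt 2: y := y - x  -- replace 2 occurrence(s) of y with (y - x)
  => ( ( ( y - x ) + ( y - x ) ) * 2 ) == 13
stmt 1: z := x * y  -- replace 0 occurrence(s) of z with (x * y)
  => ( ( ( y - x ) + ( y - x ) ) * 2 ) == 13

Answer: ( ( ( y - x ) + ( y - x ) ) * 2 ) == 13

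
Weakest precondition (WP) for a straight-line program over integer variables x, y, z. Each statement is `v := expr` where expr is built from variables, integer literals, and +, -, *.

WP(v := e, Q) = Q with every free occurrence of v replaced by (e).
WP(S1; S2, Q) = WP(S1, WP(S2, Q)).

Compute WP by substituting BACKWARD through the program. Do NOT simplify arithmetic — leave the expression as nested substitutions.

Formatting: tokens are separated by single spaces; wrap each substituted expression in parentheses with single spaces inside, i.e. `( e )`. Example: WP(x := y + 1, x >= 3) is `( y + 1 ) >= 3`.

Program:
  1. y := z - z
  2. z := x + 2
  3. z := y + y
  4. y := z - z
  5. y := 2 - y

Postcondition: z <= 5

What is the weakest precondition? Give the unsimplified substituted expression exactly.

post: z <= 5
stmt 5: y := 2 - y  -- replace 0 occurrence(s) of y with (2 - y)
  => z <= 5
stmt 4: y := z - z  -- replace 0 occurrence(s) of y with (z - z)
  => z <= 5
stmt 3: z := y + y  -- replace 1 occurrence(s) of z with (y + y)
  => ( y + y ) <= 5
stmt 2: z := x + 2  -- replace 0 occurrence(s) of z with (x + 2)
  => ( y + y ) <= 5
stmt 1: y := z - z  -- replace 2 occurrence(s) of y with (z - z)
  => ( ( z - z ) + ( z - z ) ) <= 5

Answer: ( ( z - z ) + ( z - z ) ) <= 5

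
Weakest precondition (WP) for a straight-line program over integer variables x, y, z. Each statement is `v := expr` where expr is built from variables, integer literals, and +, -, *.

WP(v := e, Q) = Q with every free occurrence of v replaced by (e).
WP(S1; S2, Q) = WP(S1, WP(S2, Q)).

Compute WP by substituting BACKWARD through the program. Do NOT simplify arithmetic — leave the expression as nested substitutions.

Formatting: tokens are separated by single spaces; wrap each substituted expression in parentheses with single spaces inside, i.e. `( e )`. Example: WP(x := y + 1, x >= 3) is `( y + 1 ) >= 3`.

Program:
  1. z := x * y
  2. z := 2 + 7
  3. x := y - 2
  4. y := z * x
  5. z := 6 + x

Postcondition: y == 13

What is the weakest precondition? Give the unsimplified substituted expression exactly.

Answer: ( ( 2 + 7 ) * ( y - 2 ) ) == 13

Derivation:
post: y == 13
stmt 5: z := 6 + x  -- replace 0 occurrence(s) of z with (6 + x)
  => y == 13
stmt 4: y := z * x  -- replace 1 occurrence(s) of y with (z * x)
  => ( z * x ) == 13
stmt 3: x := y - 2  -- replace 1 occurrence(s) of x with (y - 2)
  => ( z * ( y - 2 ) ) == 13
stmt 2: z := 2 + 7  -- replace 1 occurrence(s) of z with (2 + 7)
  => ( ( 2 + 7 ) * ( y - 2 ) ) == 13
stmt 1: z := x * y  -- replace 0 occurrence(s) of z with (x * y)
  => ( ( 2 + 7 ) * ( y - 2 ) ) == 13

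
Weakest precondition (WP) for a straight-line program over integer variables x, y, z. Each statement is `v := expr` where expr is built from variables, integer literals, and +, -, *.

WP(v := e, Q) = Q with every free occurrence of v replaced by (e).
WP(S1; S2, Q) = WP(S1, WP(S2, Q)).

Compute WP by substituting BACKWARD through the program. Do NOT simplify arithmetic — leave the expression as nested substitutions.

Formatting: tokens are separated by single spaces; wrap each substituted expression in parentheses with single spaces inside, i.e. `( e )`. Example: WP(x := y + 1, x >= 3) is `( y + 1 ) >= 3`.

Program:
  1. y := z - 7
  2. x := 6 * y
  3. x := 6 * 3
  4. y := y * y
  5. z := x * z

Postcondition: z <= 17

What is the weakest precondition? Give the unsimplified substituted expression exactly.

post: z <= 17
stmt 5: z := x * z  -- replace 1 occurrence(s) of z with (x * z)
  => ( x * z ) <= 17
stmt 4: y := y * y  -- replace 0 occurrence(s) of y with (y * y)
  => ( x * z ) <= 17
stmt 3: x := 6 * 3  -- replace 1 occurrence(s) of x with (6 * 3)
  => ( ( 6 * 3 ) * z ) <= 17
stmt 2: x := 6 * y  -- replace 0 occurrence(s) of x with (6 * y)
  => ( ( 6 * 3 ) * z ) <= 17
stmt 1: y := z - 7  -- replace 0 occurrence(s) of y with (z - 7)
  => ( ( 6 * 3 ) * z ) <= 17

Answer: ( ( 6 * 3 ) * z ) <= 17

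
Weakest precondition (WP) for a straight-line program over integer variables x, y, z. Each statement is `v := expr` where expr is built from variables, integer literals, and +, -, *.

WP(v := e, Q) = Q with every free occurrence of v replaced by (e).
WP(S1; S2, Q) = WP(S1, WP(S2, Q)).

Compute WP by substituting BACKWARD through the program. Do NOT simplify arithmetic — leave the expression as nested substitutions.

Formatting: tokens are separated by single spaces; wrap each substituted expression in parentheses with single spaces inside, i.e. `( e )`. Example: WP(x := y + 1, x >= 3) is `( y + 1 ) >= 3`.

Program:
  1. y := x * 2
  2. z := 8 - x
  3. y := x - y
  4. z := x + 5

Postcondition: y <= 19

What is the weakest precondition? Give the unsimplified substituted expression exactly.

post: y <= 19
stmt 4: z := x + 5  -- replace 0 occurrence(s) of z with (x + 5)
  => y <= 19
stmt 3: y := x - y  -- replace 1 occurrence(s) of y with (x - y)
  => ( x - y ) <= 19
stmt 2: z := 8 - x  -- replace 0 occurrence(s) of z with (8 - x)
  => ( x - y ) <= 19
stmt 1: y := x * 2  -- replace 1 occurrence(s) of y with (x * 2)
  => ( x - ( x * 2 ) ) <= 19

Answer: ( x - ( x * 2 ) ) <= 19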